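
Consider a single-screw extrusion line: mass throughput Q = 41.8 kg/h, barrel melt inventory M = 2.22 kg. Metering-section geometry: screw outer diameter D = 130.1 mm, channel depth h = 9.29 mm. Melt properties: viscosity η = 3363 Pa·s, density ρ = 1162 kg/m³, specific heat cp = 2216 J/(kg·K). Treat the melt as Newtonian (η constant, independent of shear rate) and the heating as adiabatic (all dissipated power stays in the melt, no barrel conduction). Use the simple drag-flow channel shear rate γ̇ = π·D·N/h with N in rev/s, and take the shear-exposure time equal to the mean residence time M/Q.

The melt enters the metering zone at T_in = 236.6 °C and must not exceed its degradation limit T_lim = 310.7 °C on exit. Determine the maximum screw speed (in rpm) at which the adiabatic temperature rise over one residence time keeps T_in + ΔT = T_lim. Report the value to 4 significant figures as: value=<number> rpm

value=23.49 rpm

Throughput in SI: Q_s = 41.8 kg/h ÷ 3600 s/h = 0.0116111 kg/s
Mean residence time: t_res = M/Q_s = 2.22 kg / 0.0116111 kg/s = 191.196 s
Geometry in SI: D = 130.1 mm → 0.1301 m, h = 9.29 mm → 0.00929 m
ΔT_a = T_lim − T_in = 310.7 °C − 236.6 °C = 74.1 K
Invert ΔT = ηγ̇²t_res/(ρcp) for γ̇: γ̇_max² = ΔT_a ρ cp / (η t_res) = 74.1·1162·2216 / (3363·191.196) = 296.748 s⁻²
γ̇_max = √296.748 = 17.2264 s⁻¹
N_max = γ̇_max·h / (π·D) = 17.2264 · 0.00929 / (π · 0.1301) = 0.391546 rev/s = 23.4927 rpm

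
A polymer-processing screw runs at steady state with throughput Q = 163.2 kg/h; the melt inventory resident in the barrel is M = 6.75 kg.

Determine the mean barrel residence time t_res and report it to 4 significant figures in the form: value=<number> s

value=148.9 s

Q_s = Q / 3600 = 163.2 / 3600 = 0.0453333 kg/s
Mean residence time: t_res = M/Q_s = 6.75 kg / 0.0453333 kg/s = 148.897 s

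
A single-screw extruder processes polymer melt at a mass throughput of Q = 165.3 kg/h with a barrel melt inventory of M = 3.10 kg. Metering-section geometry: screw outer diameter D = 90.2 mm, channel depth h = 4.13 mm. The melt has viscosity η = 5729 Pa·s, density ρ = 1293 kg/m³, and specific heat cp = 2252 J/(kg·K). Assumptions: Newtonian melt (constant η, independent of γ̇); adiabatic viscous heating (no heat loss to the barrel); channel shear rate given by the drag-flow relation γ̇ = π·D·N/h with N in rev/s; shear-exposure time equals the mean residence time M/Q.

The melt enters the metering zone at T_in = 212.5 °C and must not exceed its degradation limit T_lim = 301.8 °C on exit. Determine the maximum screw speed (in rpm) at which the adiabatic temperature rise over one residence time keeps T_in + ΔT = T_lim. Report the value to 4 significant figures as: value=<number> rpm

Q_s = Q / 3600 = 165.3 / 3600 = 0.0459167 kg/s
Mean residence time: t_res = M/Q_s = 3.10 kg / 0.0459167 kg/s = 67.5136 s
Convert to metres: D = 0.0902 m, h = 0.00413 m
Allowable rise: ΔT_a = T_lim − T_in = 301.8 − 212.5 = 89.3 K
Invert ΔT = ηγ̇²t_res/(ρcp) for γ̇: γ̇_max² = ΔT_a ρ cp / (η t_res) = 89.3·1293·2252 / (5729·67.5136) = 672.277 s⁻²
γ̇_max = √672.277 = 25.9283 s⁻¹
N_max = γ̇_max h / (πD) = 25.9283·0.00413/(π·0.0902) = 0.377892 rev/s → ×60 = 22.6735 rpm

value=22.67 rpm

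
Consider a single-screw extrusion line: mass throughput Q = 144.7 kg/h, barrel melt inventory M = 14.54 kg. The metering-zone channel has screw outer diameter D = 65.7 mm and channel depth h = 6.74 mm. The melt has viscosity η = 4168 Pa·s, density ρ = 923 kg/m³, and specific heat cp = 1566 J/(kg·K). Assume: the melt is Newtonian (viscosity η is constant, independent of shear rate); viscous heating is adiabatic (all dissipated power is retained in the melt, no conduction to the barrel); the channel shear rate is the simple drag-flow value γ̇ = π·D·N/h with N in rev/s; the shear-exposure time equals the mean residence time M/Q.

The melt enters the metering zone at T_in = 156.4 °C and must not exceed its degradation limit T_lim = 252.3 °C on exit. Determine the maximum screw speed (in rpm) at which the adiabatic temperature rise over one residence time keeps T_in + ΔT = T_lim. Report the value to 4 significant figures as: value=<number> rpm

Q_s = Q / 3600 = 144.7 / 3600 = 0.0401944 kg/s
t_res = M / Q_s = 14.54 / 0.0401944 = 361.742 s
D = 65.7 mm = 0.0657 m;  h = 6.74 mm = 0.00674 m
ΔT_a = T_lim − T_in = 252.3 °C − 156.4 °C = 95.9 K
γ̇_max² = ΔT_a·ρ·cp / (η·t_res) = [95.9 × 923 × 1566] / [4168 × 361.742] = 91.9361 s⁻²
γ̇_max = sqrt(91.9361) = 9.58833 s⁻¹
N_max = γ̇_max·h / (π·D) = 9.58833 · 0.00674 / (π · 0.0657) = 0.313103 rev/s = 18.7862 rpm

value=18.79 rpm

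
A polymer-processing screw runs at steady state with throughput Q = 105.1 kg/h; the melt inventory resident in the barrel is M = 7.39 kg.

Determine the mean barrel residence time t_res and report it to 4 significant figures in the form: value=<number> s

Throughput in SI: Q_s = 105.1 kg/h ÷ 3600 s/h = 0.0291944 kg/s
Mean residence time: t_res = M/Q_s = 7.39 kg / 0.0291944 kg/s = 253.13 s

value=253.1 s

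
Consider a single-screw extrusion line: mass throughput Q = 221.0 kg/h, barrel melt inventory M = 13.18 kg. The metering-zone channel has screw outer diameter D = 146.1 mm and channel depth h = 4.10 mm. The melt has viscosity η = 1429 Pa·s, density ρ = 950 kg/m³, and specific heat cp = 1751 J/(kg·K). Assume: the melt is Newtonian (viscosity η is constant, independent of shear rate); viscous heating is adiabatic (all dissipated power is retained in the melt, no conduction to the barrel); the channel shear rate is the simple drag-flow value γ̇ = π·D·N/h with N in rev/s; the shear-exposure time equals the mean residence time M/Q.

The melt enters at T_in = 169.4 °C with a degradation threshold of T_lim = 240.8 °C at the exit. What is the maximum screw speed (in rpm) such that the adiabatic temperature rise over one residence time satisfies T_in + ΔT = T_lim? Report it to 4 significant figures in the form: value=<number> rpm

value=10.55 rpm

Throughput in SI: Q_s = 221.0 kg/h ÷ 3600 s/h = 0.0613889 kg/s
Mean residence time: t_res = M/Q_s = 13.18 kg / 0.0613889 kg/s = 214.697 s
Geometry in SI: D = 146.1 mm → 0.1461 m, h = 4.10 mm → 0.0041 m
ΔT_a = T_lim − T_in = 240.8 °C − 169.4 °C = 71.4 K
Invert ΔT = ηγ̇²t_res/(ρcp) for γ̇: γ̇_max² = ΔT_a ρ cp / (η t_res) = 71.4·950·1751 / (1429·214.697) = 387.124 s⁻²
γ̇_max = √387.124 = 19.6755 s⁻¹
N_max = γ̇_max h / (πD) = 19.6755·0.0041/(π·0.1461) = 0.175755 rev/s → ×60 = 10.5453 rpm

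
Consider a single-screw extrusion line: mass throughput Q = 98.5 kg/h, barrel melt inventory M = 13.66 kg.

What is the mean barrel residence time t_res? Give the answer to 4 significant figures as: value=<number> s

value=499.2 s

Throughput in SI: Q_s = 98.5 kg/h ÷ 3600 s/h = 0.0273611 kg/s
t_res = M / Q_s = 13.66 ÷ 0.0273611 = 499.249 s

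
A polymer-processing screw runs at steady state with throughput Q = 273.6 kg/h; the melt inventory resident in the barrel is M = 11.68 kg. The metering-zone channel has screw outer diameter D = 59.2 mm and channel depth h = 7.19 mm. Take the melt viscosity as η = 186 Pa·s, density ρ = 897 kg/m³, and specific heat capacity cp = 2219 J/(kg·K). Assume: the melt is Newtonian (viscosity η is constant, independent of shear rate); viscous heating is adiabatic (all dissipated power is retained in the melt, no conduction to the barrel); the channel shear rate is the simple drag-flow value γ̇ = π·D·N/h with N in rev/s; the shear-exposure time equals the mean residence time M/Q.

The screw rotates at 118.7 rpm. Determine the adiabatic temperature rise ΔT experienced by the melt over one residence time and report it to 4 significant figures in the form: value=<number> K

value=37.61 K

Q_s = Q / 3600 = 273.6 / 3600 = 0.076 kg/s
Mean residence time: t_res = M/Q_s = 11.68 kg / 0.076 kg/s = 153.684 s
D = 59.2 mm = 0.0592 m;  h = 7.19 mm = 0.00719 m;  N = 118.7 rpm / 60 = 1.97833 rev/s
γ̇ = π·D·N / h = π · 0.0592 · 1.97833 / 0.00719 = 51.1732 s⁻¹
ΔT = η·γ̇²·t_res/(ρ·cp) = [186 × 51.1732² × 153.684] / [897 × 2219] = 37.6077 K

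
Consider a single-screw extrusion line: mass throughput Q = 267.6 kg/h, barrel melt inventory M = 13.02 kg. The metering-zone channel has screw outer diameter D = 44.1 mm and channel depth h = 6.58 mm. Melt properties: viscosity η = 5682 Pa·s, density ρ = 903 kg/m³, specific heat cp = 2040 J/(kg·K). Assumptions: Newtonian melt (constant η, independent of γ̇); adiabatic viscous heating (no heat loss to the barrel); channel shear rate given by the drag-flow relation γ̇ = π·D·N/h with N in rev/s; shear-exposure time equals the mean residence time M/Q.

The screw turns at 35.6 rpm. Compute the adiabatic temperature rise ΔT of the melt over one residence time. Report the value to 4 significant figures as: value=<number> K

Q_s = Q / 3600 = 267.6 / 3600 = 0.0743333 kg/s
t_res = M / Q_s = 13.02 ÷ 0.0743333 = 175.157 s
Convert to SI: D = 0.0441 m, h = 0.00658 m, N = 35.6/60 = 0.593333 rev/s
γ̇ = π·D·N / h = π · 0.0441 · 0.593333 / 0.00658 = 12.4928 s⁻¹
ΔT = η·γ̇²·t_res/(ρ·cp) = [5682 × 12.4928² × 175.157] / [903 × 2040] = 84.3205 K

value=84.32 K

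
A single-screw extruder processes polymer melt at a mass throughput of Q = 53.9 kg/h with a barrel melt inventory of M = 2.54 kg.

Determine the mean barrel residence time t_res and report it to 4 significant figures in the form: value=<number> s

value=169.6 s

Q_s = Q / 3600 = 53.9 / 3600 = 0.0149722 kg/s
t_res = M / Q_s = 2.54 / 0.0149722 = 169.647 s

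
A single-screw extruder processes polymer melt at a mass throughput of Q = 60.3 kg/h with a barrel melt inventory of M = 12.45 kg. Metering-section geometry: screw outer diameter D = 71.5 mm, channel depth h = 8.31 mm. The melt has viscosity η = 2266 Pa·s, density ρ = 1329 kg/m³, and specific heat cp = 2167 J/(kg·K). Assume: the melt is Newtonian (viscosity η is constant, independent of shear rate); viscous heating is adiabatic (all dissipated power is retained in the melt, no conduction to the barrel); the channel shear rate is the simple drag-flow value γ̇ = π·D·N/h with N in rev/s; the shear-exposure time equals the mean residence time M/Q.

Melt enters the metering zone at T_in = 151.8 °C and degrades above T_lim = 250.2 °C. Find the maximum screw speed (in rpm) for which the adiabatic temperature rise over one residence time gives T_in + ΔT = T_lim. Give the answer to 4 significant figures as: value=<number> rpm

Convert throughput: Q = 60.3 kg/h = 60.3/3600 = 0.01675 kg/s
t_res = M / Q_s = 12.45 / 0.01675 = 743.284 s
D = 71.5 mm = 0.0715 m;  h = 8.31 mm = 0.00831 m
ΔT_a = T_lim − T_in = 250.2 °C − 151.8 °C = 98.4 K
Invert ΔT = ηγ̇²t_res/(ρcp) for γ̇: γ̇_max² = ΔT_a ρ cp / (η t_res) = 98.4·1329·2167 / (2266·743.284) = 168.254 s⁻²
Take the square root: γ̇_max = √(168.254) = 12.9713 s⁻¹
N_max = γ̇_max·h / (π·D) = 12.9713 · 0.00831 / (π · 0.0715) = 0.479874 rev/s = 28.7925 rpm

value=28.79 rpm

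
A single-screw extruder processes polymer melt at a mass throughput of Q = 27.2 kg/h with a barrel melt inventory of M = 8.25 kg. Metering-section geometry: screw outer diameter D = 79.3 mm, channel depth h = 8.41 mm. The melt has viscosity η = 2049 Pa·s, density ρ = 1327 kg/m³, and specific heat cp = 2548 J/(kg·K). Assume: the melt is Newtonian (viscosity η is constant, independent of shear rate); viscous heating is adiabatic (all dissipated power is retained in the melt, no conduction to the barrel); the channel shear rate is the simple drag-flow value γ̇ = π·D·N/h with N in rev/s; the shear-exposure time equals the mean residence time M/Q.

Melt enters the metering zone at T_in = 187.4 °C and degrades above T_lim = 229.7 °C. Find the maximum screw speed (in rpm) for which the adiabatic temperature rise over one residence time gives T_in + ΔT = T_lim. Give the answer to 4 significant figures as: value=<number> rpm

Q_s = Q / 3600 = 27.2 / 3600 = 0.00755556 kg/s
t_res = M / Q_s = 8.25 ÷ 0.00755556 = 1091.91 s
Convert to metres: D = 0.0793 m, h = 0.00841 m
ΔT_a = T_lim − T_in = 229.7 °C − 187.4 °C = 42.3 K
γ̇_max² = ΔT_a·ρ·cp/(η·t_res) = 42.3·1327·2548/(2049·1091.91) = 63.9265 s⁻²
Take the square root: γ̇_max = √(63.9265) = 7.99541 s⁻¹
Solve γ̇ = πDN/h for N: N_max = γ̇_max·h/(π·D) = 7.99541 × 0.00841 / (π × 0.0793) = 0.269907 rev/s = 16.1944 rpm

value=16.19 rpm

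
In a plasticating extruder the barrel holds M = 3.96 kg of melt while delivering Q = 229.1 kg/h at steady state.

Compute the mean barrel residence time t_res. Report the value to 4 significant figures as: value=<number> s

Throughput in SI: Q_s = 229.1 kg/h ÷ 3600 s/h = 0.0636389 kg/s
t_res = M / Q_s = 3.96 / 0.0636389 = 62.2261 s

value=62.23 s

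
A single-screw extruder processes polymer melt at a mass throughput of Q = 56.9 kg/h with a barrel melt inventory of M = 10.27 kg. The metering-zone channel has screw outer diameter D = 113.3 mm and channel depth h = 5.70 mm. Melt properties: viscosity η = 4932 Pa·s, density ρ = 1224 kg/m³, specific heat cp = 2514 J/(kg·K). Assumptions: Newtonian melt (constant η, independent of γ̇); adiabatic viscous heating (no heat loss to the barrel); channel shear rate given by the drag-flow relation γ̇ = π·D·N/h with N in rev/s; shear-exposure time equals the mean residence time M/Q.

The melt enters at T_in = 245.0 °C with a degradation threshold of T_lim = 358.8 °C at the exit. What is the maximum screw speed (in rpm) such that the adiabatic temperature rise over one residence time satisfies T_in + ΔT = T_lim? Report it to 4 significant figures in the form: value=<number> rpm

Convert throughput: Q = 56.9 kg/h = 56.9/3600 = 0.0158056 kg/s
t_res = M / Q_s = 10.27 / 0.0158056 = 649.772 s
Convert to metres: D = 0.1133 m, h = 0.0057 m
ΔT_a = T_lim − T_in = 358.8 − 245.0 = 113.8 K
Invert ΔT = ηγ̇²t_res/(ρcp) for γ̇: γ̇_max² = ΔT_a ρ cp / (η t_res) = 113.8·1224·2514 / (4932·649.772) = 109.271 s⁻²
Take the square root: γ̇_max = √(109.271) = 10.4533 s⁻¹
Solve γ̇ = πDN/h for N: N_max = γ̇_max·h/(π·D) = 10.4533 × 0.0057 / (π × 0.1133) = 0.167397 rev/s = 10.0438 rpm

value=10.04 rpm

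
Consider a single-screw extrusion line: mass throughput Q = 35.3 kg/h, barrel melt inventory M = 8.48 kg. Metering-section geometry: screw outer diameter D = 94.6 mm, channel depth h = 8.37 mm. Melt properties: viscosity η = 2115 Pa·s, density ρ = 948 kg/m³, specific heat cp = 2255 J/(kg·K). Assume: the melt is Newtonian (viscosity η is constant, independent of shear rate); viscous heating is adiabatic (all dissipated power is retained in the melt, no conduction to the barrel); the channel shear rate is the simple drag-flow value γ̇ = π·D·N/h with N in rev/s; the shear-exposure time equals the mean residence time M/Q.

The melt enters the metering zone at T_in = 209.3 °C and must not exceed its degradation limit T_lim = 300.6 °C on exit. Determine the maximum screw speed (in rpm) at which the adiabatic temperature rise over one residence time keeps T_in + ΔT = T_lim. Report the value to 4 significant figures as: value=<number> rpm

Throughput in SI: Q_s = 35.3 kg/h ÷ 3600 s/h = 0.00980556 kg/s
t_res = M / Q_s = 8.48 / 0.00980556 = 864.816 s
Geometry in SI: D = 94.6 mm → 0.0946 m, h = 8.37 mm → 0.00837 m
ΔT_a = T_lim − T_in = 300.6 − 209.3 = 91.3 K
Invert ΔT = ηγ̇²t_res/(ρcp) for γ̇: γ̇_max² = ΔT_a ρ cp / (η t_res) = 91.3·948·2255 / (2115·864.816) = 106.707 s⁻²
Take the square root: γ̇_max = √(106.707) = 10.3299 s⁻¹
Solve γ̇ = πDN/h for N: N_max = γ̇_max·h/(π·D) = 10.3299 × 0.00837 / (π × 0.0946) = 0.290924 rev/s = 17.4555 rpm

value=17.46 rpm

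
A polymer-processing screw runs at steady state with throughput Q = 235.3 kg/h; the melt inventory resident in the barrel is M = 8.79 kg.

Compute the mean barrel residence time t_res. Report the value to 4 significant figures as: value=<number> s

value=134.5 s

Throughput in SI: Q_s = 235.3 kg/h ÷ 3600 s/h = 0.0653611 kg/s
t_res = M / Q_s = 8.79 ÷ 0.0653611 = 134.484 s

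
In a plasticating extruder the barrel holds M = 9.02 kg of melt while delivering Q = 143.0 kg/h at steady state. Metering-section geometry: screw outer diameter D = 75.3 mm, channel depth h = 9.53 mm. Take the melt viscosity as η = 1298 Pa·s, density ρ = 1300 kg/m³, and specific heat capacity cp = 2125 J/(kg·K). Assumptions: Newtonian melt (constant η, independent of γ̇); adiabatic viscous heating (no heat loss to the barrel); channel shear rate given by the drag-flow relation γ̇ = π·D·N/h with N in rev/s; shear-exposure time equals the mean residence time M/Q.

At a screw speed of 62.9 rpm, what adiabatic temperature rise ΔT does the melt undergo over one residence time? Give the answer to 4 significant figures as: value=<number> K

Throughput in SI: Q_s = 143.0 kg/h ÷ 3600 s/h = 0.0397222 kg/s
t_res = M / Q_s = 9.02 / 0.0397222 = 227.077 s
Convert to SI: D = 0.0753 m, h = 0.00953 m, N = 62.9/60 = 1.04833 rev/s
γ̇ = π·D·N / h = π · 0.0753 · 1.04833 / 0.00953 = 26.0226 s⁻¹
Adiabatic rise: ΔT = η γ̇² t_res / (ρ cp) = 1298·(26.0226)²·227.077 / (1300·2125) = 72.2517 K

value=72.25 K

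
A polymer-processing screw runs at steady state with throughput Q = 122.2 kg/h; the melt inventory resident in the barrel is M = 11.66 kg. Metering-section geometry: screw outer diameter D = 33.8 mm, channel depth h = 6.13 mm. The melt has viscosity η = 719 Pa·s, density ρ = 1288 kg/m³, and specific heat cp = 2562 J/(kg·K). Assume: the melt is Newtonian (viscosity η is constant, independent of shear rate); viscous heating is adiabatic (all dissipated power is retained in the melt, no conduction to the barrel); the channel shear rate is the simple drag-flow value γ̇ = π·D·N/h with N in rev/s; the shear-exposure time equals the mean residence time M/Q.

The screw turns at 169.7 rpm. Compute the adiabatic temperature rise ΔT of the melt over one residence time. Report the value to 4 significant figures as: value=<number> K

value=179.7 K

Throughput in SI: Q_s = 122.2 kg/h ÷ 3600 s/h = 0.0339444 kg/s
Mean residence time: t_res = M/Q_s = 11.66 kg / 0.0339444 kg/s = 343.502 s
D = 33.8 mm = 0.0338 m;  h = 6.13 mm = 0.00613 m;  N = 169.7 rpm / 60 = 2.82833 rev/s
Shear rate: γ̇ = πDN/h = π·0.0338·2.82833/0.00613 = 48.9933 s⁻¹
ΔT = η·γ̇²·t_res / (ρ·cp) = 719 · (48.9933)² · 343.502 / (1288 · 2562) = 179.654 K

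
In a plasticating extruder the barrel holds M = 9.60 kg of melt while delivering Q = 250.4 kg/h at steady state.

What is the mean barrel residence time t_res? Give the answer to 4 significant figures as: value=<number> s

value=138.0 s

Throughput in SI: Q_s = 250.4 kg/h ÷ 3600 s/h = 0.0695556 kg/s
t_res = M / Q_s = 9.60 ÷ 0.0695556 = 138.019 s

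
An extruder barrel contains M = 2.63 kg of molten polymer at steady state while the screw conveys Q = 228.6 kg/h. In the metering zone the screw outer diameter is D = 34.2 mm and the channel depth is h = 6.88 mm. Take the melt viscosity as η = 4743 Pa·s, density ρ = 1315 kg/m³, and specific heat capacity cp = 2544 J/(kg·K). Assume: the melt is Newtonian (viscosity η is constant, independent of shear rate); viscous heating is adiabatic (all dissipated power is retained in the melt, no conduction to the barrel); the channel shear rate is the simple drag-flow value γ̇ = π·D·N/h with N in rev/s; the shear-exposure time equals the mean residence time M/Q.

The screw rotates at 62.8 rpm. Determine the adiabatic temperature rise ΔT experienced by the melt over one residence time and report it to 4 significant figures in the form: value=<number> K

Throughput in SI: Q_s = 228.6 kg/h ÷ 3600 s/h = 0.0635 kg/s
Mean residence time: t_res = M/Q_s = 2.63 kg / 0.0635 kg/s = 41.4173 s
Geometry in metres: D = 34.2 mm → 0.0342 m, h = 6.88 mm → 0.00688 m; screw speed N = 62.8 rpm = 1.04667 rev/s
Shear rate: γ̇ = πDN/h = π·0.0342·1.04667/0.00688 = 16.3454 s⁻¹
Adiabatic rise: ΔT = η γ̇² t_res / (ρ cp) = 4743·(16.3454)²·41.4173 / (1315·2544) = 15.6886 K

value=15.69 K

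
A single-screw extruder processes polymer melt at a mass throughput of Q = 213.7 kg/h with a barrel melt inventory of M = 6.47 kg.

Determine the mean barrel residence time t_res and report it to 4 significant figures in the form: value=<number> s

Q_s = Q / 3600 = 213.7 / 3600 = 0.0593611 kg/s
Mean residence time: t_res = M/Q_s = 6.47 kg / 0.0593611 kg/s = 108.994 s

value=109.0 s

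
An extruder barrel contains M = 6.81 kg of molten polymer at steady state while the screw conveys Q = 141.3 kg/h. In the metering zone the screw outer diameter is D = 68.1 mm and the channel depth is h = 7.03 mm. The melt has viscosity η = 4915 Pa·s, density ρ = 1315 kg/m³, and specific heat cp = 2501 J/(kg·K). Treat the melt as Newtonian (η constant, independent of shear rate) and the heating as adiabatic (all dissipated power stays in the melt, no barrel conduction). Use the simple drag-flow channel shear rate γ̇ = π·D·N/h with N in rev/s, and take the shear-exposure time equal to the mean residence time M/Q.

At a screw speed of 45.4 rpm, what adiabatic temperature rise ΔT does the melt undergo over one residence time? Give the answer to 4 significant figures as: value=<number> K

Convert throughput: Q = 141.3 kg/h = 141.3/3600 = 0.03925 kg/s
t_res = M / Q_s = 6.81 / 0.03925 = 173.503 s
D = 68.1 mm = 0.0681 m;  h = 7.03 mm = 0.00703 m;  N = 45.4 rpm / 60 = 0.756667 rev/s
Shear rate: γ̇ = πDN/h = π·0.0681·0.756667/0.00703 = 23.0275 s⁻¹
Adiabatic rise: ΔT = η γ̇² t_res / (ρ cp) = 4915·(23.0275)²·173.503 / (1315·2501) = 137.494 K

value=137.5 K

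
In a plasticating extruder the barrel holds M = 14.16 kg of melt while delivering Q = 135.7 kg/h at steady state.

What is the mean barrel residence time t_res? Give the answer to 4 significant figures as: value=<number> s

Q_s = Q / 3600 = 135.7 / 3600 = 0.0376944 kg/s
t_res = M / Q_s = 14.16 ÷ 0.0376944 = 375.652 s

value=375.7 s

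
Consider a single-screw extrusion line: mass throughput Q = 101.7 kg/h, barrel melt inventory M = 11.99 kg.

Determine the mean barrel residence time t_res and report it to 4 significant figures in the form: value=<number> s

Throughput in SI: Q_s = 101.7 kg/h ÷ 3600 s/h = 0.02825 kg/s
t_res = M / Q_s = 11.99 ÷ 0.02825 = 424.425 s

value=424.4 s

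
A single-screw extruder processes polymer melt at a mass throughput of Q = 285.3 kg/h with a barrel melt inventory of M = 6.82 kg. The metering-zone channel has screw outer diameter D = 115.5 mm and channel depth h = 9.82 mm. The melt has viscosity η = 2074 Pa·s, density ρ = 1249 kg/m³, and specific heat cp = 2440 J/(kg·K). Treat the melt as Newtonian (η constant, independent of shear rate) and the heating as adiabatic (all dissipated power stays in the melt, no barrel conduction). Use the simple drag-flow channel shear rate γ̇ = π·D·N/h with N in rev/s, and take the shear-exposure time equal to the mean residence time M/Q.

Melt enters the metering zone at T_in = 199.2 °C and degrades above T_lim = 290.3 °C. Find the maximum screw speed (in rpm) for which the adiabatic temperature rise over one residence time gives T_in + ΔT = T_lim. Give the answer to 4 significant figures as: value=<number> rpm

Q_s = Q / 3600 = 285.3 / 3600 = 0.07925 kg/s
Mean residence time: t_res = M/Q_s = 6.82 kg / 0.07925 kg/s = 86.0568 s
D = 115.5 mm = 0.1155 m;  h = 9.82 mm = 0.00982 m
Allowable rise: ΔT_a = T_lim − T_in = 290.3 − 199.2 = 91.1 K
Invert ΔT = ηγ̇²t_res/(ρcp) for γ̇: γ̇_max² = ΔT_a ρ cp / (η t_res) = 91.1·1249·2440 / (2074·86.0568) = 1555.52 s⁻²
Take the square root: γ̇_max = √(1555.52) = 39.4401 s⁻¹
N_max = γ̇_max h / (πD) = 39.4401·0.00982/(π·0.1155) = 1.06738 rev/s → ×60 = 64.0426 rpm

value=64.04 rpm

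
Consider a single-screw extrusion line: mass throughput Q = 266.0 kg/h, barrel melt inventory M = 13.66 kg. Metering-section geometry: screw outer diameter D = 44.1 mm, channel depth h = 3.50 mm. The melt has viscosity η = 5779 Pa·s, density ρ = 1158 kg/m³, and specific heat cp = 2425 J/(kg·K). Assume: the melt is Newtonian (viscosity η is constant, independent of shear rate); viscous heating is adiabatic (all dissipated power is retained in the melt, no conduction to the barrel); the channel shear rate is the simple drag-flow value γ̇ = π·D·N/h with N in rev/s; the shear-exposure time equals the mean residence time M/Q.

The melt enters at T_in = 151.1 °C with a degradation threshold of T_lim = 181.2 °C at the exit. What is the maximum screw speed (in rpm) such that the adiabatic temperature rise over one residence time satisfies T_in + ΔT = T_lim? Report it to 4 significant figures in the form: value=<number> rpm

value=13.48 rpm

Q_s = Q / 3600 = 266.0 / 3600 = 0.0738889 kg/s
t_res = M / Q_s = 13.66 ÷ 0.0738889 = 184.872 s
Convert to metres: D = 0.0441 m, h = 0.0035 m
ΔT_a = T_lim − T_in = 181.2 °C − 151.1 °C = 30.1 K
γ̇_max² = ΔT_a·ρ·cp / (η·t_res) = [30.1 × 1158 × 2425] / [5779 × 184.872] = 79.1157 s⁻²
γ̇_max = sqrt(79.1157) = 8.8947 s⁻¹
N_max = γ̇_max·h / (π·D) = 8.8947 · 0.0035 / (π · 0.0441) = 0.224704 rev/s = 13.4822 rpm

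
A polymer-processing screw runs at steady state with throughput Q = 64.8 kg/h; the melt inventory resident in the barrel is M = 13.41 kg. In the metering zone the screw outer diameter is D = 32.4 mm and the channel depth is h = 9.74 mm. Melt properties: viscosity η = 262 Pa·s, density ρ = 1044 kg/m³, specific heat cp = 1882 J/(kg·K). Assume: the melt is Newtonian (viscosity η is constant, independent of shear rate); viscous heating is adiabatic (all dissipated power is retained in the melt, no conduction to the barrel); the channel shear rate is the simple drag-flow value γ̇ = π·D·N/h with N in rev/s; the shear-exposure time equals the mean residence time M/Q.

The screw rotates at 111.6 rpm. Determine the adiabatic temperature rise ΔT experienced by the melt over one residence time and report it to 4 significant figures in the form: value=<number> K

value=37.53 K

Throughput in SI: Q_s = 64.8 kg/h ÷ 3600 s/h = 0.018 kg/s
Mean residence time: t_res = M/Q_s = 13.41 kg / 0.018 kg/s = 745 s
D = 32.4 mm = 0.0324 m;  h = 9.74 mm = 0.00974 m;  N = 111.6 rpm / 60 = 1.86 rev/s
γ̇ = π D N / h = (π)(0.0324)(1.86) / 0.00974 = 19.4379 s⁻¹
ΔT = η·γ̇²·t_res / (ρ·cp) = 262 · (19.4379)² · 745 / (1044 · 1882) = 37.5349 K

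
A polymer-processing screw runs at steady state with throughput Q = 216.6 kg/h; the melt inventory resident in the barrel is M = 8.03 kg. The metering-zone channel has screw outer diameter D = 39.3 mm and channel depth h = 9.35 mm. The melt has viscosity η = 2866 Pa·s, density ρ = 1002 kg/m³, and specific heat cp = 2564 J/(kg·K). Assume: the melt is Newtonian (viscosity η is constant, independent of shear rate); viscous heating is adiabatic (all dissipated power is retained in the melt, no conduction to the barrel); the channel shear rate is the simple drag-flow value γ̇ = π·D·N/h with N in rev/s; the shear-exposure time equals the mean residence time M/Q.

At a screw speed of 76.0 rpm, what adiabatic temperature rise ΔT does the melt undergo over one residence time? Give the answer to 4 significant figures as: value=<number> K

value=41.65 K

Throughput in SI: Q_s = 216.6 kg/h ÷ 3600 s/h = 0.0601667 kg/s
t_res = M / Q_s = 8.03 / 0.0601667 = 133.463 s
Geometry in metres: D = 39.3 mm → 0.0393 m, h = 9.35 mm → 0.00935 m; screw speed N = 76.0 rpm = 1.26667 rev/s
γ̇ = π·D·N / h = π · 0.0393 · 1.26667 / 0.00935 = 16.726 s⁻¹
ΔT = η·γ̇²·t_res / (ρ·cp) = 2866 · (16.726)² · 133.463 / (1002 · 2564) = 41.652 K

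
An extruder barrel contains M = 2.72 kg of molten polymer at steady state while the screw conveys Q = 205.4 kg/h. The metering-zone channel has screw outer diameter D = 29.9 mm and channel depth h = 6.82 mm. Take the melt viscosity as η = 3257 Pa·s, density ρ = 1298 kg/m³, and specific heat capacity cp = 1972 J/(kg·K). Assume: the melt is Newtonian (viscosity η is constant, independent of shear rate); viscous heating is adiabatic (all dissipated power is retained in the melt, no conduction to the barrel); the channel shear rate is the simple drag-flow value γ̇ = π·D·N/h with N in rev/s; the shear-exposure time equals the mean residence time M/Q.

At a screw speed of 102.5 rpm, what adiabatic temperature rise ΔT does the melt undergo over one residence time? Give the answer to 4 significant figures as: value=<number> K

value=33.58 K

Throughput in SI: Q_s = 205.4 kg/h ÷ 3600 s/h = 0.0570556 kg/s
Mean residence time: t_res = M/Q_s = 2.72 kg / 0.0570556 kg/s = 47.6728 s
Geometry in metres: D = 29.9 mm → 0.0299 m, h = 6.82 mm → 0.00682 m; screw speed N = 102.5 rpm = 1.70833 rev/s
γ̇ = π·D·N / h = π · 0.0299 · 1.70833 / 0.00682 = 23.5293 s⁻¹
ΔT = η·γ̇²·t_res/(ρ·cp) = [3257 × 23.5293² × 47.6728] / [1298 × 1972] = 33.5835 K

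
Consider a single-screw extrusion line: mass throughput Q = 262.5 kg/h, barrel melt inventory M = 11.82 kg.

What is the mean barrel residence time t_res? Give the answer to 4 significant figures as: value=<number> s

Q_s = Q / 3600 = 262.5 / 3600 = 0.0729167 kg/s
t_res = M / Q_s = 11.82 ÷ 0.0729167 = 162.103 s

value=162.1 s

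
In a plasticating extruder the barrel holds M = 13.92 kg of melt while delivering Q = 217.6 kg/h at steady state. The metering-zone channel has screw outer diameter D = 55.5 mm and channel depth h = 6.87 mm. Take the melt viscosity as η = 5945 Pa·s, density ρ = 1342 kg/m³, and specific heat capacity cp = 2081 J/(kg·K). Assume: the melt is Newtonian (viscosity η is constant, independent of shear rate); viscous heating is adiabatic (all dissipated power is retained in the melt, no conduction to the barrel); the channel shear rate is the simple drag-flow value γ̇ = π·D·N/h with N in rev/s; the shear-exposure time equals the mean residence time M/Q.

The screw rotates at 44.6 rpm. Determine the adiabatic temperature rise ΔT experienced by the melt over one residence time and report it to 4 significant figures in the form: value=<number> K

value=174.5 K

Convert throughput: Q = 217.6 kg/h = 217.6/3600 = 0.0604444 kg/s
t_res = M / Q_s = 13.92 / 0.0604444 = 230.294 s
Geometry in metres: D = 55.5 mm → 0.0555 m, h = 6.87 mm → 0.00687 m; screw speed N = 44.6 rpm = 0.743333 rev/s
γ̇ = π D N / h = (π)(0.0555)(0.743333) / 0.00687 = 18.8656 s⁻¹
ΔT = η·γ̇²·t_res/(ρ·cp) = [5945 × 18.8656² × 230.294] / [1342 × 2081] = 174.482 K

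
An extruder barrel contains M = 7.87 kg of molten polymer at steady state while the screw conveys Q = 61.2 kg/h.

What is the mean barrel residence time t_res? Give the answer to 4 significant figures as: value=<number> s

value=462.9 s

Q_s = Q / 3600 = 61.2 / 3600 = 0.017 kg/s
t_res = M / Q_s = 7.87 / 0.017 = 462.941 s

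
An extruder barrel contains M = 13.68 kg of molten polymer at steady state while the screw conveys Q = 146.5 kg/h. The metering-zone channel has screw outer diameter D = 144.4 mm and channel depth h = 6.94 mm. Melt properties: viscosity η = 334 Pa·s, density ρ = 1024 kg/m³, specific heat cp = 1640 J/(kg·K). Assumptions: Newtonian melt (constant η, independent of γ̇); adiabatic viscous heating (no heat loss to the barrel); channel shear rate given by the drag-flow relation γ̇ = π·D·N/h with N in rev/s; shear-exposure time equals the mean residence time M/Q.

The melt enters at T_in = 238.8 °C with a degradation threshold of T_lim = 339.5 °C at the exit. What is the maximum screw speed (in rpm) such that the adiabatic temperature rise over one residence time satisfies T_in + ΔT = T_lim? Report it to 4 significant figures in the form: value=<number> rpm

Q_s = Q / 3600 = 146.5 / 3600 = 0.0406944 kg/s
t_res = M / Q_s = 13.68 ÷ 0.0406944 = 336.164 s
Convert to metres: D = 0.1444 m, h = 0.00694 m
Allowable rise: ΔT_a = T_lim − T_in = 339.5 − 238.8 = 100.7 K
γ̇_max² = ΔT_a·ρ·cp / (η·t_res) = [100.7 × 1024 × 1640] / [334 × 336.164] = 1506.18 s⁻²
Take the square root: γ̇_max = √(1506.18) = 38.8095 s⁻¹
Solve γ̇ = πDN/h for N: N_max = γ̇_max·h/(π·D) = 38.8095 × 0.00694 / (π × 0.1444) = 0.593718 rev/s = 35.6231 rpm

value=35.62 rpm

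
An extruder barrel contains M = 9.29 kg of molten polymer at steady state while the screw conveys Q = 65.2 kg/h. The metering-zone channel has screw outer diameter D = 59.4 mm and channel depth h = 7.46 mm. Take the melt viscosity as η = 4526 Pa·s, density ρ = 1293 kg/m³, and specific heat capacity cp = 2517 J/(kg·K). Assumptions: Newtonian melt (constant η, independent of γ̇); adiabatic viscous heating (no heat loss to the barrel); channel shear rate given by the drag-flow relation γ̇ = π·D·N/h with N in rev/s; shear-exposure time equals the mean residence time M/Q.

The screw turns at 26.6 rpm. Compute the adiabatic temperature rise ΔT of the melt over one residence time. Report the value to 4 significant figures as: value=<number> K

value=87.73 K

Throughput in SI: Q_s = 65.2 kg/h ÷ 3600 s/h = 0.0181111 kg/s
t_res = M / Q_s = 9.29 ÷ 0.0181111 = 512.945 s
Geometry in metres: D = 59.4 mm → 0.0594 m, h = 7.46 mm → 0.00746 m; screw speed N = 26.6 rpm = 0.443333 rev/s
Shear rate: γ̇ = πDN/h = π·0.0594·0.443333/0.00746 = 11.0899 s⁻¹
ΔT = η·γ̇²·t_res / (ρ·cp) = 4526 · (11.0899)² · 512.945 / (1293 · 2517) = 87.7322 K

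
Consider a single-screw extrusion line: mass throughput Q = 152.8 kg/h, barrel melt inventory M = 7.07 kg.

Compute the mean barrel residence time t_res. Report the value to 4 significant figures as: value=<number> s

Throughput in SI: Q_s = 152.8 kg/h ÷ 3600 s/h = 0.0424444 kg/s
t_res = M / Q_s = 7.07 / 0.0424444 = 166.571 s

value=166.6 s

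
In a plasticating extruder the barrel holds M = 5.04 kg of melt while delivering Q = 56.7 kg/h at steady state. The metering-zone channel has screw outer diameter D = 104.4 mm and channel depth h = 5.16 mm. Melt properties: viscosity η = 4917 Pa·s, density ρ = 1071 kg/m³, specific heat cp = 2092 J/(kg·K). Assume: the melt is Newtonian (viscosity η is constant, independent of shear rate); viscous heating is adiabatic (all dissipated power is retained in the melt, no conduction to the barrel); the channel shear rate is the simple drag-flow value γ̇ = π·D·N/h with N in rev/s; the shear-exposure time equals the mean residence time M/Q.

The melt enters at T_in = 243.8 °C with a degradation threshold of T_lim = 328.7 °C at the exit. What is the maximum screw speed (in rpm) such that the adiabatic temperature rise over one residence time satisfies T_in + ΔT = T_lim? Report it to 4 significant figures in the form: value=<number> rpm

Convert throughput: Q = 56.7 kg/h = 56.7/3600 = 0.01575 kg/s
t_res = M / Q_s = 5.04 ÷ 0.01575 = 320 s
D = 104.4 mm = 0.1044 m;  h = 5.16 mm = 0.00516 m
Allowable rise: ΔT_a = T_lim − T_in = 328.7 − 243.8 = 84.9 K
Invert ΔT = ηγ̇²t_res/(ρcp) for γ̇: γ̇_max² = ΔT_a ρ cp / (η t_res) = 84.9·1071·2092 / (4917·320) = 120.895 s⁻²
γ̇_max = sqrt(120.895) = 10.9952 s⁻¹
N_max = γ̇_max h / (πD) = 10.9952·0.00516/(π·0.1044) = 0.172983 rev/s → ×60 = 10.379 rpm

value=10.38 rpm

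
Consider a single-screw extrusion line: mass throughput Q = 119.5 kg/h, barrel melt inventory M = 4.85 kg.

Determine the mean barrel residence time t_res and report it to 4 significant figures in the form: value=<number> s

value=146.1 s

Q_s = Q / 3600 = 119.5 / 3600 = 0.0331944 kg/s
Mean residence time: t_res = M/Q_s = 4.85 kg / 0.0331944 kg/s = 146.109 s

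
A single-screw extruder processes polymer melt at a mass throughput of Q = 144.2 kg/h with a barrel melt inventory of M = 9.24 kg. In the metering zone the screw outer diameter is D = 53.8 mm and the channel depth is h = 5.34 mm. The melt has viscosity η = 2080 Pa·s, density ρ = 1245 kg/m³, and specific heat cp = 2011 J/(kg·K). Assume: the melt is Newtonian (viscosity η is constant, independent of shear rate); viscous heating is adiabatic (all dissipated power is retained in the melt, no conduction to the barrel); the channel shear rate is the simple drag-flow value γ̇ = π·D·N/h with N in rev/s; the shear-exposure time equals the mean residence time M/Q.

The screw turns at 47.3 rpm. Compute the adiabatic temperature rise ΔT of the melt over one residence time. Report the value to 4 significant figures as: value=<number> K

value=119.3 K

Throughput in SI: Q_s = 144.2 kg/h ÷ 3600 s/h = 0.0400556 kg/s
t_res = M / Q_s = 9.24 ÷ 0.0400556 = 230.68 s
Geometry in metres: D = 53.8 mm → 0.0538 m, h = 5.34 mm → 0.00534 m; screw speed N = 47.3 rpm = 0.788333 rev/s
γ̇ = π D N / h = (π)(0.0538)(0.788333) / 0.00534 = 24.9517 s⁻¹
ΔT = η·γ̇²·t_res/(ρ·cp) = [2080 × 24.9517² × 230.68] / [1245 × 2011] = 119.314 K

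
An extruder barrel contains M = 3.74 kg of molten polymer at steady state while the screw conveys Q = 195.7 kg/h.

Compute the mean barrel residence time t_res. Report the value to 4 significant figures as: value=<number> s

value=68.80 s

Q_s = Q / 3600 = 195.7 / 3600 = 0.0543611 kg/s
Mean residence time: t_res = M/Q_s = 3.74 kg / 0.0543611 kg/s = 68.7992 s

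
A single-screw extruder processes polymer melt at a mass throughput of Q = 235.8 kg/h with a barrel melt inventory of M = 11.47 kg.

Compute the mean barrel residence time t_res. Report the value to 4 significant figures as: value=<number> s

Throughput in SI: Q_s = 235.8 kg/h ÷ 3600 s/h = 0.0655 kg/s
t_res = M / Q_s = 11.47 / 0.0655 = 175.115 s

value=175.1 s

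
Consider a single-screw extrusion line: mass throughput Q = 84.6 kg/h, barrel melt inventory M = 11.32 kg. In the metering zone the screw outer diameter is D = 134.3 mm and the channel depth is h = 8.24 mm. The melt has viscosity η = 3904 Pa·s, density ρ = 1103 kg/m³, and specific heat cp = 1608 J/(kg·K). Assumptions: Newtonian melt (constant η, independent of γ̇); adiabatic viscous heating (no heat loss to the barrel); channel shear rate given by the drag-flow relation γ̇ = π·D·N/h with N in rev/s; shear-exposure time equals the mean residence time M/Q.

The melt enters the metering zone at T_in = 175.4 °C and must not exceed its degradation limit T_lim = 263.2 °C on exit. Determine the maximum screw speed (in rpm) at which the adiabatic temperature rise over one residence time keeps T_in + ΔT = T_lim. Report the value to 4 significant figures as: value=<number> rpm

value=10.66 rpm

Q_s = Q / 3600 = 84.6 / 3600 = 0.0235 kg/s
t_res = M / Q_s = 11.32 / 0.0235 = 481.702 s
Convert to metres: D = 0.1343 m, h = 0.00824 m
Allowable rise: ΔT_a = T_lim − T_in = 263.2 − 175.4 = 87.8 K
γ̇_max² = ΔT_a·ρ·cp/(η·t_res) = 87.8·1103·1608/(3904·481.702) = 82.8071 s⁻²
γ̇_max = sqrt(82.8071) = 9.09984 s⁻¹
N_max = γ̇_max h / (πD) = 9.09984·0.00824/(π·0.1343) = 0.17772 rev/s → ×60 = 10.6632 rpm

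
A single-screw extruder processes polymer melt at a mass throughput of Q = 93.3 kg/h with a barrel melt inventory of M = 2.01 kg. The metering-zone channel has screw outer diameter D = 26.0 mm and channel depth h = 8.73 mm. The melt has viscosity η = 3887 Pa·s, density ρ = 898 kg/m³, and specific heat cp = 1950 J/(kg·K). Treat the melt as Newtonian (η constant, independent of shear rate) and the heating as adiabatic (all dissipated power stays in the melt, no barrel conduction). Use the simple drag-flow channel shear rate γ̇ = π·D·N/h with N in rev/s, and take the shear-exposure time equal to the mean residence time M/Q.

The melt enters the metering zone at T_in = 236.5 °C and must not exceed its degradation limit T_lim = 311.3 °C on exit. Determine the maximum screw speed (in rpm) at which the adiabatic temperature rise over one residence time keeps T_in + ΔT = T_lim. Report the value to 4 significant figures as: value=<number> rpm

Q_s = Q / 3600 = 93.3 / 3600 = 0.0259167 kg/s
Mean residence time: t_res = M/Q_s = 2.01 kg / 0.0259167 kg/s = 77.5563 s
Geometry in SI: D = 26.0 mm → 0.026 m, h = 8.73 mm → 0.00873 m
Allowable rise: ΔT_a = T_lim − T_in = 311.3 − 236.5 = 74.8 K
γ̇_max² = ΔT_a·ρ·cp/(η·t_res) = 74.8·898·1950/(3887·77.5563) = 434.491 s⁻²
γ̇_max = sqrt(434.491) = 20.8445 s⁻¹
Solve γ̇ = πDN/h for N: N_max = γ̇_max·h/(π·D) = 20.8445 × 0.00873 / (π × 0.026) = 2.22783 rev/s = 133.67 rpm

value=133.7 rpm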